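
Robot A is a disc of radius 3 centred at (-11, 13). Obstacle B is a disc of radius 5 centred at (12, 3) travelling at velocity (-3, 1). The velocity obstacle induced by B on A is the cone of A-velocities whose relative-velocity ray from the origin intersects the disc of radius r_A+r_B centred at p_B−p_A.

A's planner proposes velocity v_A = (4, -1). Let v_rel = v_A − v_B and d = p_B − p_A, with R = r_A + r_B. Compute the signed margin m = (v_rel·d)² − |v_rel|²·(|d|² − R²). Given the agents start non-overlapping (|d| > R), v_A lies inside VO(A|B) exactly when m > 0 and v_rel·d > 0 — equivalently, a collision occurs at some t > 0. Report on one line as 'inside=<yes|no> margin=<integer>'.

d = (23, -10),  |d|² = 629;  R = 3+5 = 8,  c = 629−8² = 565
v_rel = (7, -2),  |v_rel|² = 53;  v_rel·d = (7)·(23) + (-2)·(-10) = 181
53·t² − 362·t + 565 = 0  ⇒  m = 181² − 53·565 = 2816
m = 2816 > 0,  v_rel·d = 181 > 0  ⇒  inside

inside=yes margin=2816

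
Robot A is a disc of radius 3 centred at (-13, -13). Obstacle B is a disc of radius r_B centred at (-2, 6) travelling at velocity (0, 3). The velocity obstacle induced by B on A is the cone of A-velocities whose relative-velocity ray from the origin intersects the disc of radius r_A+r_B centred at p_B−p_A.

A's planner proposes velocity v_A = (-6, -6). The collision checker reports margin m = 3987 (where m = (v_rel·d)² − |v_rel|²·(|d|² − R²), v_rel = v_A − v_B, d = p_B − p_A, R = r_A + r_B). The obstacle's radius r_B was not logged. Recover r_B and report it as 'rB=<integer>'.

m = 3987
d = (11, 19);  v_rel = (-6, -9),  |v_rel|² = 117
v_rel×d = (-6)·(19) − (-9)·(11) = -15
since m = R²·117 − (-15)²:  R² = (225 + 3987) / 117 = 36
R = √36 = 6  ⇒  r_B = 6 − 3 = 3

rB=3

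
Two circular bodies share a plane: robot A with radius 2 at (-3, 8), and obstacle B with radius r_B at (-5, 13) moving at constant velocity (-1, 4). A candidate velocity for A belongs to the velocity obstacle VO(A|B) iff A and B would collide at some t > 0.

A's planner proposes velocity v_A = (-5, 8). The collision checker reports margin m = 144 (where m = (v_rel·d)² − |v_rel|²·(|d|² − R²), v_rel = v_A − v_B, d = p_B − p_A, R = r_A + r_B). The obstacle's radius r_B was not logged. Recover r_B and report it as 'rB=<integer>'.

m = 144
d = (-2, 5);  v_rel = (-4, 4),  |v_rel|² = 32
v_rel×d = (-4)·(5) − (4)·(-2) = -12
since m = R²·32 − (-12)²:  R² = (144 + 144) / 32 = 9
R = √9 = 3  ⇒  r_B = 3 − 2 = 1

rB=1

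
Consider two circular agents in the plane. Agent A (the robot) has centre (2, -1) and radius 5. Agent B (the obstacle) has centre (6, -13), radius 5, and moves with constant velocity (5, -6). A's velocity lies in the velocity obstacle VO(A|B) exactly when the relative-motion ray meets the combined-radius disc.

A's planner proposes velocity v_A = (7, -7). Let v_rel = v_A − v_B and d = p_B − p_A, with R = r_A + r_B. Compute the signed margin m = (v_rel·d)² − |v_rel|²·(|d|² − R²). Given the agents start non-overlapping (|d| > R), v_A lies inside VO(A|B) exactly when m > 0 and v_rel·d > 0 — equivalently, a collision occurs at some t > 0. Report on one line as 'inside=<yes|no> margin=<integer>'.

d = (4, -12),  |d|² = 160;  R = 5+5 = 10,  c = 160−10² = 60
v_rel = (2, -1),  |v_rel|² = 5;  v_rel·d = (2)·(4) + (-1)·(-12) = 20
5·t² − 40·t + 60 = 0  ⇒  m = 20² − 5·60 = 100
m = 100 > 0,  v_rel·d = 20 > 0  ⇒  inside

inside=yes margin=100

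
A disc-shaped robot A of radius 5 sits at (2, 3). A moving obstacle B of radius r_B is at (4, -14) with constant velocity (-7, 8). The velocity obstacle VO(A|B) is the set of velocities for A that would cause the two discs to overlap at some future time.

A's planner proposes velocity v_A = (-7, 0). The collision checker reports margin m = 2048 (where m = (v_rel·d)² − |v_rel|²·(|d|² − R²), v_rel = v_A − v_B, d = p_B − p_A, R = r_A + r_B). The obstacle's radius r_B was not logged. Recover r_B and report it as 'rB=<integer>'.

m = 2048
d = (2, -17);  v_rel = (0, -8),  |v_rel|² = 64
v_rel×d = (0)·(-17) − (-8)·(2) = 16
since m = R²·64 − 16²:  R² = (256 + 2048) / 64 = 36
R = √36 = 6  ⇒  r_B = 6 − 5 = 1

rB=1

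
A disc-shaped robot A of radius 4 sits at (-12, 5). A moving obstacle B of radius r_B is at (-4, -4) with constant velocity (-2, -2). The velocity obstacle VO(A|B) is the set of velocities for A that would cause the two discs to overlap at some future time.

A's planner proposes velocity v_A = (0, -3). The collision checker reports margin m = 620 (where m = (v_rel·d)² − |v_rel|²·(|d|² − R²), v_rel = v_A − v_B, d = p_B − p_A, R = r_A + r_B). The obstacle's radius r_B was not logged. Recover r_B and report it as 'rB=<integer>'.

m = 620
d = (8, -9);  v_rel = (2, -1),  |v_rel|² = 5
v_rel×d = (2)·(-9) − (-1)·(8) = -10
since m = R²·5 − (-10)²:  R² = (100 + 620) / 5 = 144
R = √144 = 12  ⇒  r_B = 12 − 4 = 8

rB=8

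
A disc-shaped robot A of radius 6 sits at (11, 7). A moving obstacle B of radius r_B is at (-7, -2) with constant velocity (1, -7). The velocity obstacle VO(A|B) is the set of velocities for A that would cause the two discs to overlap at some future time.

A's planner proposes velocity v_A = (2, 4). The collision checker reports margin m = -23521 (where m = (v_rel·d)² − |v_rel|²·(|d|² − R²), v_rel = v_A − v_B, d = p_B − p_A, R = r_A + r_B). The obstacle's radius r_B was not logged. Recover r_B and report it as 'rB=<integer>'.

m = -23521
d = (-18, -9);  v_rel = (1, 11),  |v_rel|² = 122
v_rel×d = (1)·(-9) − (11)·(-18) = 189
since m = R²·122 − 189²:  R² = (35721 + -23521) / 122 = 100
R = √100 = 10  ⇒  r_B = 10 − 6 = 4

rB=4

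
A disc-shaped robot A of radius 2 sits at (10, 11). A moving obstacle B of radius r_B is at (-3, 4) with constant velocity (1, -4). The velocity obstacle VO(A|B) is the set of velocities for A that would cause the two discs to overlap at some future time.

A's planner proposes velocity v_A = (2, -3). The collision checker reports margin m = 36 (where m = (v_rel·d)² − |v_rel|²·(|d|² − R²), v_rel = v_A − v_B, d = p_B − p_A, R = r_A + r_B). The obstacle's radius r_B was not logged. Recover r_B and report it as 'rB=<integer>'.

m = 36
d = (-13, -7);  v_rel = (1, 1),  |v_rel|² = 2
v_rel×d = (1)·(-7) − (1)·(-13) = 6
since m = R²·2 − 6²:  R² = (36 + 36) / 2 = 36
R = √36 = 6  ⇒  r_B = 6 − 2 = 4

rB=4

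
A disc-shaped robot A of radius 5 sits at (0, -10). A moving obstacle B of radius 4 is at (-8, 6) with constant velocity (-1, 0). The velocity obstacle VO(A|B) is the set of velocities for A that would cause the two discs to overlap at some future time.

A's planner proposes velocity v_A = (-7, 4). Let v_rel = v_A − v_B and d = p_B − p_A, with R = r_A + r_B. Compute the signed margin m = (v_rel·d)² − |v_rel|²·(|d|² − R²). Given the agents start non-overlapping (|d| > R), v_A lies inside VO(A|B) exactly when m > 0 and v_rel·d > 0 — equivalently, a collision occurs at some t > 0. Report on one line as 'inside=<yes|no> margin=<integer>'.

d = (-8, 16),  |d|² = 320;  R = 5+4 = 9,  c = 320−9² = 239
v_rel = (-6, 4),  |v_rel|² = 52;  v_rel·d = (-6)·(-8) + (4)·(16) = 112
52·t² − 224·t + 239 = 0  ⇒  m = 112² − 52·239 = 116
m = 116 > 0,  v_rel·d = 112 > 0  ⇒  inside

inside=yes margin=116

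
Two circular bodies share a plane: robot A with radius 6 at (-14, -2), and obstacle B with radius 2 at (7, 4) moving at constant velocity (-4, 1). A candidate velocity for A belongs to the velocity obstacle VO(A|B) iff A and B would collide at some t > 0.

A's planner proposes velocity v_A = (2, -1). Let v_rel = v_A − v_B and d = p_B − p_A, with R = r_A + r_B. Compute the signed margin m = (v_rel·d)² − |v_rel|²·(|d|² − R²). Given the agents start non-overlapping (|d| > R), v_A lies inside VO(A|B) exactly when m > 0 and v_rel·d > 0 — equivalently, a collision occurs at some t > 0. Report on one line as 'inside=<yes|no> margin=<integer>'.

d = (21, 6),  |d|² = 477;  R = 6+2 = 8,  c = 477−8² = 413
v_rel = (6, -2),  |v_rel|² = 40;  v_rel·d = (6)·(21) + (-2)·(6) = 114
40·t² − 228·t + 413 = 0  ⇒  m = 114² − 40·413 = -3524
m = -3524 < 0,  v_rel·d = 114 > 0  ⇒  outside

inside=no margin=-3524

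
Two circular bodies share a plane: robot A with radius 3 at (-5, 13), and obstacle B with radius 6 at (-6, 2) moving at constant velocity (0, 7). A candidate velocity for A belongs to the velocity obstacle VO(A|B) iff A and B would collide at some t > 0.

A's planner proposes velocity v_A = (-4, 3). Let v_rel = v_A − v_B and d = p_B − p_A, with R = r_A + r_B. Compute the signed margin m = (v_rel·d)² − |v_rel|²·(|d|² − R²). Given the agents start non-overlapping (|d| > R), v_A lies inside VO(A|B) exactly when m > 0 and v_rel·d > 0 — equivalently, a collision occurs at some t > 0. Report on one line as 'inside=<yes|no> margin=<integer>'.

d = (-1, -11),  |d|² = 122;  R = 3+6 = 9,  c = 122−9² = 41
v_rel = (-4, -4),  |v_rel|² = 32;  v_rel·d = (-4)·(-1) + (-4)·(-11) = 48
32·t² − 96·t + 41 = 0  ⇒  m = 48² − 32·41 = 992
m = 992 > 0,  v_rel·d = 48 > 0  ⇒  inside

inside=yes margin=992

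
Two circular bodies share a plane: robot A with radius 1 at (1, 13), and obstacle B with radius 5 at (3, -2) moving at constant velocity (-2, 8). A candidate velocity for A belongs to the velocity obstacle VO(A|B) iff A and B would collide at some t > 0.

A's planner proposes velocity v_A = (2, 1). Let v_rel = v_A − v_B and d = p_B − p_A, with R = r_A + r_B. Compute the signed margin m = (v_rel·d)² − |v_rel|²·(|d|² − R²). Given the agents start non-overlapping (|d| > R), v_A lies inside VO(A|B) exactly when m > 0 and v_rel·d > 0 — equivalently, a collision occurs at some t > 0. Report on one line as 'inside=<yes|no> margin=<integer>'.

d = (2, -15),  |d|² = 229;  R = 1+5 = 6,  c = 229−6² = 193
v_rel = (4, -7),  |v_rel|² = 65;  v_rel·d = (4)·(2) + (-7)·(-15) = 113
65·t² − 226·t + 193 = 0  ⇒  m = 113² − 65·193 = 224
m = 224 > 0,  v_rel·d = 113 > 0  ⇒  inside

inside=yes margin=224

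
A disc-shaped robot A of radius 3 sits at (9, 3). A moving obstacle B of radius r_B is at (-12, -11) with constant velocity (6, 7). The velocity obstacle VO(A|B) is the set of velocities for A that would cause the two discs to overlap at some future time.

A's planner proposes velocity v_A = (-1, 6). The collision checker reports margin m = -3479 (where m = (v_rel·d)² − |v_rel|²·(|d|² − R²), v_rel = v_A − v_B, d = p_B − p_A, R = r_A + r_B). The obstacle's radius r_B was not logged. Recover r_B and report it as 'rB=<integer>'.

m = -3479
d = (-21, -14);  v_rel = (-7, -1),  |v_rel|² = 50
v_rel×d = (-7)·(-14) − (-1)·(-21) = 77
since m = R²·50 − 77²:  R² = (5929 + -3479) / 50 = 49
R = √49 = 7  ⇒  r_B = 7 − 3 = 4

rB=4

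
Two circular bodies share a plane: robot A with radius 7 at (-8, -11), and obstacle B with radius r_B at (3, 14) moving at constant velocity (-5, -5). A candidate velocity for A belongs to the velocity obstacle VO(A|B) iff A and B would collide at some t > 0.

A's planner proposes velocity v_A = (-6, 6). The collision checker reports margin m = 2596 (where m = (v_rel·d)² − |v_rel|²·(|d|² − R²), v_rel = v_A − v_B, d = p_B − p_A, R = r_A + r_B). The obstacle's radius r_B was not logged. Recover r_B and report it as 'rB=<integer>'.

m = 2596
d = (11, 25);  v_rel = (-1, 11),  |v_rel|² = 122
v_rel×d = (-1)·(25) − (11)·(11) = -146
since m = R²·122 − (-146)²:  R² = (21316 + 2596) / 122 = 196
R = √196 = 14  ⇒  r_B = 14 − 7 = 7

rB=7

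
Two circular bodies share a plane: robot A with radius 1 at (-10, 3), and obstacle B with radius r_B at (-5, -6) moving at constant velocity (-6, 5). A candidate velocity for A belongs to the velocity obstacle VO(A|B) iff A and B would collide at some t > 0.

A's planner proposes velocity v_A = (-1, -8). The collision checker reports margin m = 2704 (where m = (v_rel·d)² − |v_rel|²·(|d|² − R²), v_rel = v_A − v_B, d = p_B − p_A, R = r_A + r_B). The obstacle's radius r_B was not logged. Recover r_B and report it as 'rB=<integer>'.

m = 2704
d = (5, -9);  v_rel = (5, -13),  |v_rel|² = 194
v_rel×d = (5)·(-9) − (-13)·(5) = 20
since m = R²·194 − 20²:  R² = (400 + 2704) / 194 = 16
R = √16 = 4  ⇒  r_B = 4 − 1 = 3

rB=3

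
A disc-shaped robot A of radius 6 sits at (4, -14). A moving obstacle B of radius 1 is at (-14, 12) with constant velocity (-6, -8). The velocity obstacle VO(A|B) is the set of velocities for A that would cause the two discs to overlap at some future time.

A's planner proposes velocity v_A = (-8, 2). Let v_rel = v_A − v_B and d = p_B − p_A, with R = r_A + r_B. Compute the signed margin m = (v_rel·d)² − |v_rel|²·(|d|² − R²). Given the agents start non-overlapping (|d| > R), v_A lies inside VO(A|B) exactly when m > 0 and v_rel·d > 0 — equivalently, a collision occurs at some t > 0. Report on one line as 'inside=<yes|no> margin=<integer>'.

d = (-18, 26),  |d|² = 1000;  R = 6+1 = 7,  c = 1000−7² = 951
v_rel = (-2, 10),  |v_rel|² = 104;  v_rel·d = (-2)·(-18) + (10)·(26) = 296
104·t² − 592·t + 951 = 0  ⇒  m = 296² − 104·951 = -11288
m = -11288 < 0,  v_rel·d = 296 > 0  ⇒  outside

inside=no margin=-11288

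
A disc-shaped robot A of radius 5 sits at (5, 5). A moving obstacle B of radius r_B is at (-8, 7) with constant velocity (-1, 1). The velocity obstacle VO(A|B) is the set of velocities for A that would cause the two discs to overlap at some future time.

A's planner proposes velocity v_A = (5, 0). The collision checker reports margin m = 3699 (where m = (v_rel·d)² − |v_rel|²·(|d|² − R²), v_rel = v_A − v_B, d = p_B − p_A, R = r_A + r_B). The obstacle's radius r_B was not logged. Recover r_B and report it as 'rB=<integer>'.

m = 3699
d = (-13, 2);  v_rel = (6, -1),  |v_rel|² = 37
v_rel×d = (6)·(2) − (-1)·(-13) = -1
since m = R²·37 − (-1)²:  R² = (1 + 3699) / 37 = 100
R = √100 = 10  ⇒  r_B = 10 − 5 = 5

rB=5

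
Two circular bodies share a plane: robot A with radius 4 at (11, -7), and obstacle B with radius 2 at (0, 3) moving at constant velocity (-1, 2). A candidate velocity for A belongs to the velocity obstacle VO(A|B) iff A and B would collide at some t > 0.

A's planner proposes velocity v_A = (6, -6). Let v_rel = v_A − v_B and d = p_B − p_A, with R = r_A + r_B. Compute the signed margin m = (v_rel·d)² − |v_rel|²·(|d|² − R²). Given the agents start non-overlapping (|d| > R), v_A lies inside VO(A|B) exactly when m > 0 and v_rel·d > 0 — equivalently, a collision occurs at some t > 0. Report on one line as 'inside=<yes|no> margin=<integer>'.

d = (-11, 10),  |d|² = 221;  R = 4+2 = 6,  c = 221−6² = 185
v_rel = (7, -8),  |v_rel|² = 113;  v_rel·d = (7)·(-11) + (-8)·(10) = -157
113·t² + 314·t + 185 = 0  ⇒  m = (-157)² − 113·185 = 3744
m = 3744 > 0,  v_rel·d = -157 < 0  ⇒  outside

inside=no margin=3744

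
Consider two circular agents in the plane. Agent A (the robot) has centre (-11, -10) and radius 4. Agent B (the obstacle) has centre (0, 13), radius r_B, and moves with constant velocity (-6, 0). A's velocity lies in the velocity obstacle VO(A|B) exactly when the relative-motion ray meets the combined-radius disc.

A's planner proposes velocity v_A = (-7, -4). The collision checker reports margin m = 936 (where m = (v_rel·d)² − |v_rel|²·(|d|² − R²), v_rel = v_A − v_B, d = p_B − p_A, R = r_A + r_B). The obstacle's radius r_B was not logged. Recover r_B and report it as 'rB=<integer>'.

m = 936
d = (11, 23);  v_rel = (-1, -4),  |v_rel|² = 17
v_rel×d = (-1)·(23) − (-4)·(11) = 21
since m = R²·17 − 21²:  R² = (441 + 936) / 17 = 81
R = √81 = 9  ⇒  r_B = 9 − 4 = 5

rB=5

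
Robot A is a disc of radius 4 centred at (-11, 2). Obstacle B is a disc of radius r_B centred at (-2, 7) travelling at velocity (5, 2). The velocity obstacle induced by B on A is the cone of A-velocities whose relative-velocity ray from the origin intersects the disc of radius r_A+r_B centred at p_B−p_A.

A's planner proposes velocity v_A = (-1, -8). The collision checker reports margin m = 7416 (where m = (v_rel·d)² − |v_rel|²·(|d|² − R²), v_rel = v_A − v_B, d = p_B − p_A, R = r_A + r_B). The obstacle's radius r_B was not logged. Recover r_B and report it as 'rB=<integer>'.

m = 7416
d = (9, 5);  v_rel = (-6, -10),  |v_rel|² = 136
v_rel×d = (-6)·(5) − (-10)·(9) = 60
since m = R²·136 − 60²:  R² = (3600 + 7416) / 136 = 81
R = √81 = 9  ⇒  r_B = 9 − 4 = 5

rB=5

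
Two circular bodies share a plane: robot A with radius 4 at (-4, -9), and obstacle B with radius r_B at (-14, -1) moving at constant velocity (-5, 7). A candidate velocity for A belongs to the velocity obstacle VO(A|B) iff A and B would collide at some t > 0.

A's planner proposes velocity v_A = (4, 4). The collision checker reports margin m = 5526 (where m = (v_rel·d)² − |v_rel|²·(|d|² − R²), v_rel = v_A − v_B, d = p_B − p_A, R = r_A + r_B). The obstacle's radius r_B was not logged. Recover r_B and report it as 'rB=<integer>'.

m = 5526
d = (-10, 8);  v_rel = (9, -3),  |v_rel|² = 90
v_rel×d = (9)·(8) − (-3)·(-10) = 42
since m = R²·90 − 42²:  R² = (1764 + 5526) / 90 = 81
R = √81 = 9  ⇒  r_B = 9 − 4 = 5

rB=5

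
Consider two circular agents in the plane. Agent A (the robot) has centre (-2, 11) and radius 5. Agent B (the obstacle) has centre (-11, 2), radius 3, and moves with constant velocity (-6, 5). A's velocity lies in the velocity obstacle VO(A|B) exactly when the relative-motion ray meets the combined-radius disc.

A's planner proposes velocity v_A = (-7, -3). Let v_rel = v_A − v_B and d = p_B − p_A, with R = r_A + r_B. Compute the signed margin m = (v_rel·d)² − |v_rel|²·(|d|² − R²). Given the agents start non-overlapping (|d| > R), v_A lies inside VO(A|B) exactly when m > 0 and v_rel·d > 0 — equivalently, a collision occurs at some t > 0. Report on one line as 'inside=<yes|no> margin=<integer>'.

d = (-9, -9),  |d|² = 162;  R = 5+3 = 8,  c = 162−8² = 98
v_rel = (-1, -8),  |v_rel|² = 65;  v_rel·d = (-1)·(-9) + (-8)·(-9) = 81
65·t² − 162·t + 98 = 0  ⇒  m = 81² − 65·98 = 191
m = 191 > 0,  v_rel·d = 81 > 0  ⇒  inside

inside=yes margin=191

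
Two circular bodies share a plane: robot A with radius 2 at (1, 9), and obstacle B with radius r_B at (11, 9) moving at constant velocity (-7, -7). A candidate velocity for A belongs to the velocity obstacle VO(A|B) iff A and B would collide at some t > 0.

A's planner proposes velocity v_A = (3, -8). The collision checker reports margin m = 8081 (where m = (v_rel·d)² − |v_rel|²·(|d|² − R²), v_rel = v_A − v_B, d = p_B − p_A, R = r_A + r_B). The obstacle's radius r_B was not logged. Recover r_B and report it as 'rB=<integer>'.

m = 8081
d = (10, 0);  v_rel = (10, -1),  |v_rel|² = 101
v_rel×d = (10)·(0) − (-1)·(10) = 10
since m = R²·101 − 10²:  R² = (100 + 8081) / 101 = 81
R = √81 = 9  ⇒  r_B = 9 − 2 = 7

rB=7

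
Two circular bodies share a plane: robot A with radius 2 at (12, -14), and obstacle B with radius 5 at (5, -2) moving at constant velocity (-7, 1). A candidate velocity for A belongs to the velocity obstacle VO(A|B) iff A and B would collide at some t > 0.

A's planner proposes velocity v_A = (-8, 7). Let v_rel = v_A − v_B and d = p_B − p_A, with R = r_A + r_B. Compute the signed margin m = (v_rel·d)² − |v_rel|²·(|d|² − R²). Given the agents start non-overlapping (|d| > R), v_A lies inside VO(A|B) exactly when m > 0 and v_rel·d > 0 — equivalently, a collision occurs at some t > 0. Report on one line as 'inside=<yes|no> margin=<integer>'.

d = (-7, 12),  |d|² = 193;  R = 2+5 = 7,  c = 193−7² = 144
v_rel = (-1, 6),  |v_rel|² = 37;  v_rel·d = (-1)·(-7) + (6)·(12) = 79
37·t² − 158·t + 144 = 0  ⇒  m = 79² − 37·144 = 913
m = 913 > 0,  v_rel·d = 79 > 0  ⇒  inside

inside=yes margin=913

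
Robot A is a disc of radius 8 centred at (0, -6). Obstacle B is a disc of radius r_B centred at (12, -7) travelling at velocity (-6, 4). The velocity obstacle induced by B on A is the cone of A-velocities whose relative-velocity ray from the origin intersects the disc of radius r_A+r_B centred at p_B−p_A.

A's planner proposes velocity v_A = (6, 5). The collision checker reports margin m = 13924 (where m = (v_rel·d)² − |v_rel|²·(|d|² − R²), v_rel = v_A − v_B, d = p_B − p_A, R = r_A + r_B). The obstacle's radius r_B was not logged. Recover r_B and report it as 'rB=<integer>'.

m = 13924
d = (12, -1);  v_rel = (12, 1),  |v_rel|² = 145
v_rel×d = (12)·(-1) − (1)·(12) = -24
since m = R²·145 − (-24)²:  R² = (576 + 13924) / 145 = 100
R = √100 = 10  ⇒  r_B = 10 − 8 = 2

rB=2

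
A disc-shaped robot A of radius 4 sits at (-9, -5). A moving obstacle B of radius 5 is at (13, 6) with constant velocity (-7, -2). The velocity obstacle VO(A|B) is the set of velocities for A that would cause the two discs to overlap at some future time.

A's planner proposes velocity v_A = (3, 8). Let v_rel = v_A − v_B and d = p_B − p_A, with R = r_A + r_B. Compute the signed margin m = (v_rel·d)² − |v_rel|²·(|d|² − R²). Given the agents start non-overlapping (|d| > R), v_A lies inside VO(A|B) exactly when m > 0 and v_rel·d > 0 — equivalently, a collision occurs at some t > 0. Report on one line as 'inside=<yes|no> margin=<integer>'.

d = (22, 11),  |d|² = 605;  R = 4+5 = 9,  c = 605−9² = 524
v_rel = (10, 10),  |v_rel|² = 200;  v_rel·d = (10)·(22) + (10)·(11) = 330
200·t² − 660·t + 524 = 0  ⇒  m = 330² − 200·524 = 4100
m = 4100 > 0,  v_rel·d = 330 > 0  ⇒  inside

inside=yes margin=4100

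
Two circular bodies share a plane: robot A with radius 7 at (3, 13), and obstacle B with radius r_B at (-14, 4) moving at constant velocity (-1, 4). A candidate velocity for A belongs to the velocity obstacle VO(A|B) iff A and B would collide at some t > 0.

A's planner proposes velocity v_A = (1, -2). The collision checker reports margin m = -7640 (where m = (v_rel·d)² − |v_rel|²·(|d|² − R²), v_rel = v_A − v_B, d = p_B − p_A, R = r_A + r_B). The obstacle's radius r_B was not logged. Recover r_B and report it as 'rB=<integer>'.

m = -7640
d = (-17, -9);  v_rel = (2, -6),  |v_rel|² = 40
v_rel×d = (2)·(-9) − (-6)·(-17) = -120
since m = R²·40 − (-120)²:  R² = (14400 + -7640) / 40 = 169
R = √169 = 13  ⇒  r_B = 13 − 7 = 6

rB=6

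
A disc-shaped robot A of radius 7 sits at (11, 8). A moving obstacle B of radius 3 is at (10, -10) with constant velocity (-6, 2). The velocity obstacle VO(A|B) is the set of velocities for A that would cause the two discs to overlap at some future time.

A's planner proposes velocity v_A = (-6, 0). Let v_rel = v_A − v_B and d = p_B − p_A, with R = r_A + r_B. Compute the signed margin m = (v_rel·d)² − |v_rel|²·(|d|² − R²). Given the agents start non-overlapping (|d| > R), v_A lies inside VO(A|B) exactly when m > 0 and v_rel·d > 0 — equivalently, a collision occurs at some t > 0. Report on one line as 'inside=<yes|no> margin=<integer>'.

d = (-1, -18),  |d|² = 325;  R = 7+3 = 10,  c = 325−10² = 225
v_rel = (0, -2),  |v_rel|² = 4;  v_rel·d = (0)·(-1) + (-2)·(-18) = 36
4·t² − 72·t + 225 = 0  ⇒  m = 36² − 4·225 = 396
m = 396 > 0,  v_rel·d = 36 > 0  ⇒  inside

inside=yes margin=396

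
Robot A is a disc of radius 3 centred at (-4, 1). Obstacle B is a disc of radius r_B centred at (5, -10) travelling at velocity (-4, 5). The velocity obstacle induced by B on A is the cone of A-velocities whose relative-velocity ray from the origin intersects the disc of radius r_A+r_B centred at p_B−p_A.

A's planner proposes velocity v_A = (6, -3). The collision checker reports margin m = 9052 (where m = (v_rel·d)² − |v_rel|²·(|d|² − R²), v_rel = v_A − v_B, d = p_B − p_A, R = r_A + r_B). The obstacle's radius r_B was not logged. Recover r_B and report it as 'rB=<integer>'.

m = 9052
d = (9, -11);  v_rel = (10, -8),  |v_rel|² = 164
v_rel×d = (10)·(-11) − (-8)·(9) = -38
since m = R²·164 − (-38)²:  R² = (1444 + 9052) / 164 = 64
R = √64 = 8  ⇒  r_B = 8 − 3 = 5

rB=5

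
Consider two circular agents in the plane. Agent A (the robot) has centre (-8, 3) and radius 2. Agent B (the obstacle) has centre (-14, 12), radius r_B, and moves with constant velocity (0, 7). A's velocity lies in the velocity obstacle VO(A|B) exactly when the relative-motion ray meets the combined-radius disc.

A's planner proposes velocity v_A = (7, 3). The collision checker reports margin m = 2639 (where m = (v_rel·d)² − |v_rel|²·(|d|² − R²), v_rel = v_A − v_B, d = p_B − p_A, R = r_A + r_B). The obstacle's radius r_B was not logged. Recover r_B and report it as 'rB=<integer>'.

m = 2639
d = (-6, 9);  v_rel = (7, -4),  |v_rel|² = 65
v_rel×d = (7)·(9) − (-4)·(-6) = 39
since m = R²·65 − 39²:  R² = (1521 + 2639) / 65 = 64
R = √64 = 8  ⇒  r_B = 8 − 2 = 6

rB=6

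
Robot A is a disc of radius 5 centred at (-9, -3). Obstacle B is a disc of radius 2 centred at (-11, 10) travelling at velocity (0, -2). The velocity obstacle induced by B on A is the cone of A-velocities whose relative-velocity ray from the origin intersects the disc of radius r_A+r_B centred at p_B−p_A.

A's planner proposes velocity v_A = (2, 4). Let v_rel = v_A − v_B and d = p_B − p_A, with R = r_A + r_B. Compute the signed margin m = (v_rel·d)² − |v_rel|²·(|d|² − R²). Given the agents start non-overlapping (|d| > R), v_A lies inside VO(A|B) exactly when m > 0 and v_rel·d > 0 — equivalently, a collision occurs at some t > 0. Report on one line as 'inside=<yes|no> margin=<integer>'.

d = (-2, 13),  |d|² = 173;  R = 5+2 = 7,  c = 173−7² = 124
v_rel = (2, 6),  |v_rel|² = 40;  v_rel·d = (2)·(-2) + (6)·(13) = 74
40·t² − 148·t + 124 = 0  ⇒  m = 74² − 40·124 = 516
m = 516 > 0,  v_rel·d = 74 > 0  ⇒  inside

inside=yes margin=516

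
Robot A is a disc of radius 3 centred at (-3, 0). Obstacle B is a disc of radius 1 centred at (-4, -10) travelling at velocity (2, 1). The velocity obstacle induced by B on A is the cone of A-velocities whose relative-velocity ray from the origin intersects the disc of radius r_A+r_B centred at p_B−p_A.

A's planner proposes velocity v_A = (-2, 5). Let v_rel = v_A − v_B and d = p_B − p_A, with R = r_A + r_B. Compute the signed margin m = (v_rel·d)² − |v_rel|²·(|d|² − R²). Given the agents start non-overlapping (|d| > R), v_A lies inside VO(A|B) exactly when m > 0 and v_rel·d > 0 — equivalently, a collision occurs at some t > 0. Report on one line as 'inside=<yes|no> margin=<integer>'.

d = (-1, -10),  |d|² = 101;  R = 3+1 = 4,  c = 101−4² = 85
v_rel = (-4, 4),  |v_rel|² = 32;  v_rel·d = (-4)·(-1) + (4)·(-10) = -36
32·t² + 72·t + 85 = 0  ⇒  m = (-36)² − 32·85 = -1424
m = -1424 < 0,  v_rel·d = -36 < 0  ⇒  outside

inside=no margin=-1424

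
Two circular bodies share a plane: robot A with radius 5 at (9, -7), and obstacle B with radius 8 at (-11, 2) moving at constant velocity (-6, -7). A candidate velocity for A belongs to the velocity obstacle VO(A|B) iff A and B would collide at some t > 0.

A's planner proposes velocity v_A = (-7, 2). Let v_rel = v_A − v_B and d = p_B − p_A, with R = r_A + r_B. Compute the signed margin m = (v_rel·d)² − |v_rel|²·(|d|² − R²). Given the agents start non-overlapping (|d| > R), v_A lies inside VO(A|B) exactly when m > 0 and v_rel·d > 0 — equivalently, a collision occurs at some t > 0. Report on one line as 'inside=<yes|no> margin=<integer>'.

d = (-20, 9),  |d|² = 481;  R = 5+8 = 13,  c = 481−13² = 312
v_rel = (-1, 9),  |v_rel|² = 82;  v_rel·d = (-1)·(-20) + (9)·(9) = 101
82·t² − 202·t + 312 = 0  ⇒  m = 101² − 82·312 = -15383
m = -15383 < 0,  v_rel·d = 101 > 0  ⇒  outside

inside=no margin=-15383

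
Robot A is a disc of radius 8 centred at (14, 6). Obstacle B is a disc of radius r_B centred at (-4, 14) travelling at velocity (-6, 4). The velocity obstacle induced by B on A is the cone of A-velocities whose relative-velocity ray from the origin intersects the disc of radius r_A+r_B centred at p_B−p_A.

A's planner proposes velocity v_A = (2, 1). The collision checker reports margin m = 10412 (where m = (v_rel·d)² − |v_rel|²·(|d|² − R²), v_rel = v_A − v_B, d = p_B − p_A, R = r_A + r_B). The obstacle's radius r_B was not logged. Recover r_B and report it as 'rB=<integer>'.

m = 10412
d = (-18, 8);  v_rel = (8, -3),  |v_rel|² = 73
v_rel×d = (8)·(8) − (-3)·(-18) = 10
since m = R²·73 − 10²:  R² = (100 + 10412) / 73 = 144
R = √144 = 12  ⇒  r_B = 12 − 8 = 4

rB=4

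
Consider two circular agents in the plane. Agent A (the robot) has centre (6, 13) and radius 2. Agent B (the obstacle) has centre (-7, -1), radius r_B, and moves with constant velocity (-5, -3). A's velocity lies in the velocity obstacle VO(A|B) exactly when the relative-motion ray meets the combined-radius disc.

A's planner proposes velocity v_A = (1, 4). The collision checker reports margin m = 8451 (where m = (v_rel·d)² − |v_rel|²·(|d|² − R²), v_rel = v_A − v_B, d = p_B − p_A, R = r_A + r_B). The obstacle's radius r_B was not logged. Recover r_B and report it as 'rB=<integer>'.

m = 8451
d = (-13, -14);  v_rel = (6, 7),  |v_rel|² = 85
v_rel×d = (6)·(-14) − (7)·(-13) = 7
since m = R²·85 − 7²:  R² = (49 + 8451) / 85 = 100
R = √100 = 10  ⇒  r_B = 10 − 2 = 8

rB=8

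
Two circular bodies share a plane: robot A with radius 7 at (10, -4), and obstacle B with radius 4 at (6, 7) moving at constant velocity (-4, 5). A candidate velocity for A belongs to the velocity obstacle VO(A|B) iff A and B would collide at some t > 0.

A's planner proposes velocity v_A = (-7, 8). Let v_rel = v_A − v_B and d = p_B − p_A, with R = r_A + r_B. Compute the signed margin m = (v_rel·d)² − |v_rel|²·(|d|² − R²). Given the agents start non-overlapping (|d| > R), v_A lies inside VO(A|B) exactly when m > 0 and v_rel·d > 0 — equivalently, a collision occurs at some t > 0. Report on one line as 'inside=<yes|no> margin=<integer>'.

d = (-4, 11),  |d|² = 137;  R = 7+4 = 11,  c = 137−11² = 16
v_rel = (-3, 3),  |v_rel|² = 18;  v_rel·d = (-3)·(-4) + (3)·(11) = 45
18·t² − 90·t + 16 = 0  ⇒  m = 45² − 18·16 = 1737
m = 1737 > 0,  v_rel·d = 45 > 0  ⇒  inside

inside=yes margin=1737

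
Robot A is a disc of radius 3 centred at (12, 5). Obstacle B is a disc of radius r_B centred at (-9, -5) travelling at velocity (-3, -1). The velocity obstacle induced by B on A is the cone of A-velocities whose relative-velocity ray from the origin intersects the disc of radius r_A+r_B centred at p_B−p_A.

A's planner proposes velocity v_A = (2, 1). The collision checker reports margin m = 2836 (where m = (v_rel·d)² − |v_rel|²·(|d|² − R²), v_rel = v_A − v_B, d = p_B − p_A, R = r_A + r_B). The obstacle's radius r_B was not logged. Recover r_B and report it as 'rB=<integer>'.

m = 2836
d = (-21, -10);  v_rel = (5, 2),  |v_rel|² = 29
v_rel×d = (5)·(-10) − (2)·(-21) = -8
since m = R²·29 − (-8)²:  R² = (64 + 2836) / 29 = 100
R = √100 = 10  ⇒  r_B = 10 − 3 = 7

rB=7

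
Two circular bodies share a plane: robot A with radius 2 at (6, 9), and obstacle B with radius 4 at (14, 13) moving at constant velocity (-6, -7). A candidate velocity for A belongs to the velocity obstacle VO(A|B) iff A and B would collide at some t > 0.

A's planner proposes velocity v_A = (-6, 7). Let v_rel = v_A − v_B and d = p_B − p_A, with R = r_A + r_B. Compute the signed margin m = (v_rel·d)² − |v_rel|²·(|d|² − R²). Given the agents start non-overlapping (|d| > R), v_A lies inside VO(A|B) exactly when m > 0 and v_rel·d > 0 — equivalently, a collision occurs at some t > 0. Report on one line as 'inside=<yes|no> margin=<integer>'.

d = (8, 4),  |d|² = 80;  R = 2+4 = 6,  c = 80−6² = 44
v_rel = (0, 14),  |v_rel|² = 196;  v_rel·d = (0)·(8) + (14)·(4) = 56
196·t² − 112·t + 44 = 0  ⇒  m = 56² − 196·44 = -5488
m = -5488 < 0,  v_rel·d = 56 > 0  ⇒  outside

inside=no margin=-5488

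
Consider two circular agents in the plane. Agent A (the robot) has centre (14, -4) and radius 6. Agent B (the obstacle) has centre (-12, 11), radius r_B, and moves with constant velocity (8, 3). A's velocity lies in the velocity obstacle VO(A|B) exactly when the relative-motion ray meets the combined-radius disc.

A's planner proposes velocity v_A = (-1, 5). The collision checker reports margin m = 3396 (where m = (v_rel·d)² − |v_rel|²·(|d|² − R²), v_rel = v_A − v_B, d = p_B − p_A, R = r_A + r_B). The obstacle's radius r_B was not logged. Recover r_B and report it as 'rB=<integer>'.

m = 3396
d = (-26, 15);  v_rel = (-9, 2),  |v_rel|² = 85
v_rel×d = (-9)·(15) − (2)·(-26) = -83
since m = R²·85 − (-83)²:  R² = (6889 + 3396) / 85 = 121
R = √121 = 11  ⇒  r_B = 11 − 6 = 5

rB=5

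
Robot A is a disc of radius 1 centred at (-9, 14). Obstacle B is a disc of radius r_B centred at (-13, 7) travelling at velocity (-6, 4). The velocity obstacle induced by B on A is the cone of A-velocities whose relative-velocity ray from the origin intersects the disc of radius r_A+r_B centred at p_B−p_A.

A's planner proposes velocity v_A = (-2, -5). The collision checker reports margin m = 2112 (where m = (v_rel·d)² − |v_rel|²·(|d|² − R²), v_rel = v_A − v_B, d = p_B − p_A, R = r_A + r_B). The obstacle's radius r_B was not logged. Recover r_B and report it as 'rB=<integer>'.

m = 2112
d = (-4, -7);  v_rel = (4, -9),  |v_rel|² = 97
v_rel×d = (4)·(-7) − (-9)·(-4) = -64
since m = R²·97 − (-64)²:  R² = (4096 + 2112) / 97 = 64
R = √64 = 8  ⇒  r_B = 8 − 1 = 7

rB=7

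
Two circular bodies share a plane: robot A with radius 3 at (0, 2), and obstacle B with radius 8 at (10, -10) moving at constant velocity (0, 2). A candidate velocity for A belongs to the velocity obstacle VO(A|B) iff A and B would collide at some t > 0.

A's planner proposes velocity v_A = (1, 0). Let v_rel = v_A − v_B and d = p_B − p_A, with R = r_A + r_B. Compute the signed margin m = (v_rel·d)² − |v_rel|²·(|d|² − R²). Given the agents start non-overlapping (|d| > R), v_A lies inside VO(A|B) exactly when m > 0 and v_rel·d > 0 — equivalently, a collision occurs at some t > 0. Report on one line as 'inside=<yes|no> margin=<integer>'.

d = (10, -12),  |d|² = 244;  R = 3+8 = 11,  c = 244−11² = 123
v_rel = (1, -2),  |v_rel|² = 5;  v_rel·d = (1)·(10) + (-2)·(-12) = 34
5·t² − 68·t + 123 = 0  ⇒  m = 34² − 5·123 = 541
m = 541 > 0,  v_rel·d = 34 > 0  ⇒  inside

inside=yes margin=541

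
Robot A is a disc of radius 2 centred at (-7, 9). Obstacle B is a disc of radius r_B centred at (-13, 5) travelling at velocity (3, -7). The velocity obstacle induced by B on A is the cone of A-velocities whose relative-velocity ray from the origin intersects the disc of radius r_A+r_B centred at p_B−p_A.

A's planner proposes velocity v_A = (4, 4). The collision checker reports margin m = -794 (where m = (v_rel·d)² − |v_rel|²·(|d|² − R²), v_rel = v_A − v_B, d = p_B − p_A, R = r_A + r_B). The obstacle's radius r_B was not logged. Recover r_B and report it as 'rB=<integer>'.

m = -794
d = (-6, -4);  v_rel = (1, 11),  |v_rel|² = 122
v_rel×d = (1)·(-4) − (11)·(-6) = 62
since m = R²·122 − 62²:  R² = (3844 + -794) / 122 = 25
R = √25 = 5  ⇒  r_B = 5 − 2 = 3

rB=3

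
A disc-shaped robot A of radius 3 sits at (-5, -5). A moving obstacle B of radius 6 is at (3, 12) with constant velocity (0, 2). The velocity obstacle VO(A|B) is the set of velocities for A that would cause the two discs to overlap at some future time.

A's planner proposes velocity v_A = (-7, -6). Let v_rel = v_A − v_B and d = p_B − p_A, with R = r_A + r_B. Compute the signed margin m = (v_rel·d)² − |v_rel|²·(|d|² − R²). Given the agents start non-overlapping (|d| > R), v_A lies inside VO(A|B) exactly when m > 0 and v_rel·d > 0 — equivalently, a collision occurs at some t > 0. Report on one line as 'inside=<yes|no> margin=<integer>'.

d = (8, 17),  |d|² = 353;  R = 3+6 = 9,  c = 353−9² = 272
v_rel = (-7, -8),  |v_rel|² = 113;  v_rel·d = (-7)·(8) + (-8)·(17) = -192
113·t² + 384·t + 272 = 0  ⇒  m = (-192)² − 113·272 = 6128
m = 6128 > 0,  v_rel·d = -192 < 0  ⇒  outside

inside=no margin=6128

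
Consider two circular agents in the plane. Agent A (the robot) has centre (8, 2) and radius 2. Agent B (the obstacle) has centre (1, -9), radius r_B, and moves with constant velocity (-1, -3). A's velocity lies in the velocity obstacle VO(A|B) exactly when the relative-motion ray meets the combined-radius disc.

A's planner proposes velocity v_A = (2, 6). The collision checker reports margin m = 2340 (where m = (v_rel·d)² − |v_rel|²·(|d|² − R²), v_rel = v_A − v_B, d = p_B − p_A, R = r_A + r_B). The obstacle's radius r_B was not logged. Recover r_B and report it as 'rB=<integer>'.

m = 2340
d = (-7, -11);  v_rel = (3, 9),  |v_rel|² = 90
v_rel×d = (3)·(-11) − (9)·(-7) = 30
since m = R²·90 − 30²:  R² = (900 + 2340) / 90 = 36
R = √36 = 6  ⇒  r_B = 6 − 2 = 4

rB=4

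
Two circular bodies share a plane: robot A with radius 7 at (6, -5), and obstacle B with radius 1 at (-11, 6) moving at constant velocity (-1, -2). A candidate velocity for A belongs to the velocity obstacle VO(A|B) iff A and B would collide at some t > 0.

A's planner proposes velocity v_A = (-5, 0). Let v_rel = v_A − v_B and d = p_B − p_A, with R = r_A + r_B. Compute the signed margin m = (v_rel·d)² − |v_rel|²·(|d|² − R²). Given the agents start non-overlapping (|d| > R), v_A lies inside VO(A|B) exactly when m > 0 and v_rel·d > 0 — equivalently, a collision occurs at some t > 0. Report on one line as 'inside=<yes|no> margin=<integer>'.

d = (-17, 11),  |d|² = 410;  R = 7+1 = 8,  c = 410−8² = 346
v_rel = (-4, 2),  |v_rel|² = 20;  v_rel·d = (-4)·(-17) + (2)·(11) = 90
20·t² − 180·t + 346 = 0  ⇒  m = 90² − 20·346 = 1180
m = 1180 > 0,  v_rel·d = 90 > 0  ⇒  inside

inside=yes margin=1180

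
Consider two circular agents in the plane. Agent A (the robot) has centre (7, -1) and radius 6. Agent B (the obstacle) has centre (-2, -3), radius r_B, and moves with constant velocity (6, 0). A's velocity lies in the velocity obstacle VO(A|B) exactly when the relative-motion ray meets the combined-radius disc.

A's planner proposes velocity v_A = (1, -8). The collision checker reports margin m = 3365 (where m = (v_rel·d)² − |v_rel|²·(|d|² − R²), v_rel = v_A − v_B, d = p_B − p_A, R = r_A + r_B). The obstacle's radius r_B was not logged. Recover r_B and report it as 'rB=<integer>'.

m = 3365
d = (-9, -2);  v_rel = (-5, -8),  |v_rel|² = 89
v_rel×d = (-5)·(-2) − (-8)·(-9) = -62
since m = R²·89 − (-62)²:  R² = (3844 + 3365) / 89 = 81
R = √81 = 9  ⇒  r_B = 9 − 6 = 3

rB=3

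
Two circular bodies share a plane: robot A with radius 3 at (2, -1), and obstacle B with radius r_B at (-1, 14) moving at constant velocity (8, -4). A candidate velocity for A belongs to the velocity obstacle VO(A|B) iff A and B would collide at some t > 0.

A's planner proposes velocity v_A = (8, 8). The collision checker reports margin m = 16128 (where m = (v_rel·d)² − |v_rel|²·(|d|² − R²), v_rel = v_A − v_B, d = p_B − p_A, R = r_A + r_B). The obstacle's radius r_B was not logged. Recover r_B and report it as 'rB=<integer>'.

m = 16128
d = (-3, 15);  v_rel = (0, 12),  |v_rel|² = 144
v_rel×d = (0)·(15) − (12)·(-3) = 36
since m = R²·144 − 36²:  R² = (1296 + 16128) / 144 = 121
R = √121 = 11  ⇒  r_B = 11 − 3 = 8

rB=8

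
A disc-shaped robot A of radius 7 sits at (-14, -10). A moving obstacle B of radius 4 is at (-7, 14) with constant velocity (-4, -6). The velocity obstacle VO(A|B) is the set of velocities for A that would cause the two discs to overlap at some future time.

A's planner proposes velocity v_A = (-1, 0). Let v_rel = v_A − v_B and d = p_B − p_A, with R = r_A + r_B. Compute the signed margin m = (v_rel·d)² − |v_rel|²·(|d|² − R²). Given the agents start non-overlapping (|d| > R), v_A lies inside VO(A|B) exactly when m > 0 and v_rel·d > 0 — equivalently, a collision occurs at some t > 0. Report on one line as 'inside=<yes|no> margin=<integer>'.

d = (7, 24),  |d|² = 625;  R = 7+4 = 11,  c = 625−11² = 504
v_rel = (3, 6),  |v_rel|² = 45;  v_rel·d = (3)·(7) + (6)·(24) = 165
45·t² − 330·t + 504 = 0  ⇒  m = 165² − 45·504 = 4545
m = 4545 > 0,  v_rel·d = 165 > 0  ⇒  inside

inside=yes margin=4545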